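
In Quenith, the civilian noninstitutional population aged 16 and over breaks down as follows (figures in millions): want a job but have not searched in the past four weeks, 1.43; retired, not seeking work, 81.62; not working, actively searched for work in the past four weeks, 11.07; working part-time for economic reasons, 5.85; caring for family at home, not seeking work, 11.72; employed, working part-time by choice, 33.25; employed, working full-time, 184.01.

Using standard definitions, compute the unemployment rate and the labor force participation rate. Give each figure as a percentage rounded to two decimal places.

Employed = 5.85 + 33.25 + 184.01 = 223.11 million (anyone who worked, including part-time for economic reasons, counts as employed).
Unemployed = 11.07 million.
Labor force = 223.11 + 11.07 = 234.18 million.
Not in labor force = 1.43 + 81.62 + 11.72 = 94.77 million (those not working and not actively searching are outside the labor force — including those who want a job but have given up searching).
Civilian working-age population = 234.18 + 94.77 = 328.95 million.
Unemployment rate = 11.07 / 234.18 = 4.73%.
Labor force participation rate = 234.18 / 328.95 = 71.19%.

Unemployment rate ≈ 4.73%; labor force participation rate ≈ 71.19%.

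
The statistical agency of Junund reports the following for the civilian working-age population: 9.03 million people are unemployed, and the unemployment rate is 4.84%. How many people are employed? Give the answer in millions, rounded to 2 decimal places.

Labor force = U / u = 9.03 / 0.0484 ≈ 186.57 million.
Employed = labor force − unemployed = 186.57 − 9.03 = 177.54 million.

About 177.54 million are employed.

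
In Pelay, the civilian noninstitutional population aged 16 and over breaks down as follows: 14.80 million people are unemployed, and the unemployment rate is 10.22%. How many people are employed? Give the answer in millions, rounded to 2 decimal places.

Labor force = U / u = 14.80 / 0.1022 ≈ 144.81 million.
Employed = labor force − unemployed = 144.81 − 14.80 = 130.01 million.

About 130.01 million are employed.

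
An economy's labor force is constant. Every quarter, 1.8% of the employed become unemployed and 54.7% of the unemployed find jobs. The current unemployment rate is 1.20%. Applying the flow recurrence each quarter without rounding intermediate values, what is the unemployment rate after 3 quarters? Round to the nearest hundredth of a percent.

Unemployment rate after three quarters ≈ 3.02%.

With a fixed labor force, u_{t+1} = u_t + s·(1−u_t) − f·u_t = u_t·(1−s−f) + s.
Here 1−s−f = 0.435 and s = 0.018.
u_1 = 0.012000 × 0.435 + 0.018 = 0.023220.
u_2 = 0.023220 × 0.435 + 0.018 = 0.028101.
u_3 = 0.028101 × 0.435 + 0.018 = 0.030224.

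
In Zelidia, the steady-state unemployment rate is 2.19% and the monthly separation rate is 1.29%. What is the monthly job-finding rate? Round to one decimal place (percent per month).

Job-finding rate ≈ 57.6% per month.

From u* = s/(s+f): f = s·(1−u)/u.
f = 1.29 × (1 − 0.0219) / 0.0219 = 1.2617 / 0.0219 ≈ 57.6% per month.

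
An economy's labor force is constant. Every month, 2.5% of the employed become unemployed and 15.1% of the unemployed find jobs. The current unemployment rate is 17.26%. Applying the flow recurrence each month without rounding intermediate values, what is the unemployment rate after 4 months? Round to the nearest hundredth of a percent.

With a fixed labor force, u_{t+1} = u_t + s·(1−u_t) − f·u_t = u_t·(1−s−f) + s.
Here 1−s−f = 0.824 and s = 0.025.
u_1 = 0.172600 × 0.824 + 0.025 = 0.167222.
u_2 = 0.167222 × 0.824 + 0.025 = 0.162791.
u_3 = 0.162791 × 0.824 + 0.025 = 0.159140.
u_4 = 0.159140 × 0.824 + 0.025 = 0.156131.

Unemployment rate after four months ≈ 15.61%.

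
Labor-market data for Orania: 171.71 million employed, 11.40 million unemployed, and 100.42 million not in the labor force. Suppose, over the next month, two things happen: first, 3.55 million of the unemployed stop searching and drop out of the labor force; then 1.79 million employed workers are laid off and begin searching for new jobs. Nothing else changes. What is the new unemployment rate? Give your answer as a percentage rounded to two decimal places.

New unemployment rate ≈ 5.37%.

Initially, labor force = 171.71 + 11.40 = 183.11 million, so u = 11.40/183.11 = 6.23%.
After the first change, unemployed and labor force both fall by 3.55 → E = 171.71, U = 7.85, labor force = 179.56 million.
After the second change, employed falls and unemployed rises by 1.79; labor force unchanged → E = 169.92, U = 9.64, labor force = 179.56 million.
New unemployment rate = 9.64 / 179.56 = 5.37%.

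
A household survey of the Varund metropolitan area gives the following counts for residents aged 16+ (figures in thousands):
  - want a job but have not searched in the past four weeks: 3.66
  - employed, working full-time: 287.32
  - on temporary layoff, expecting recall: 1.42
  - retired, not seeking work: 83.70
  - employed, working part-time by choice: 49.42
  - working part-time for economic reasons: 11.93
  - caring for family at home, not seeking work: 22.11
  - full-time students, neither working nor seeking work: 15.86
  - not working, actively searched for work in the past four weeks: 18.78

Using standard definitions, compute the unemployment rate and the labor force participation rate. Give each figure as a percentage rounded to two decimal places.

Unemployment rate ≈ 5.48%; labor force participation rate ≈ 74.64%.

Employed = 287.32 + 49.42 + 11.93 = 348.67 thousand (anyone who worked, including part-time for economic reasons, counts as employed).
Unemployed = 1.42 + 18.78 = 20.20 thousand (jobless and actively searching, or on temporary layoff).
Labor force = 348.67 + 20.20 = 368.87 thousand.
Not in labor force = 3.66 + 83.70 + 22.11 + 15.86 = 125.33 thousand (those not working and not actively searching are outside the labor force — including those who want a job but have given up searching).
Civilian working-age population = 368.87 + 125.33 = 494.20 thousand.
Unemployment rate = 20.20 / 368.87 = 5.48%.
Labor force participation rate = 368.87 / 494.20 = 74.64%.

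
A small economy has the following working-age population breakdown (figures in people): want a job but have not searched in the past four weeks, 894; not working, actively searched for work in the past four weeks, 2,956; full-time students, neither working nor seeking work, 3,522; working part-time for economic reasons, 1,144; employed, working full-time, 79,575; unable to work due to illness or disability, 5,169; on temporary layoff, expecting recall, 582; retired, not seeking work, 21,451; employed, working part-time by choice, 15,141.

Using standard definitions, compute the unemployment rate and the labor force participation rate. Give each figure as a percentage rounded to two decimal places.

Unemployment rate ≈ 3.56%; labor force participation rate ≈ 76.21%.

Employed = 1,144 + 79,575 + 15,141 = 95,860 (anyone who worked, including part-time for economic reasons, counts as employed).
Unemployed = 2,956 + 582 = 3,538 (jobless and actively searching, or on temporary layoff).
Labor force = 95,860 + 3,538 = 99,398.
Not in labor force = 894 + 3,522 + 5,169 + 21,451 = 31,036 (those not working and not actively searching are outside the labor force — including those who want a job but have given up searching).
Civilian working-age population = 99,398 + 31,036 = 130,434.
Unemployment rate = 3,538 / 99,398 = 3.56%.
Labor force participation rate = 99,398 / 130,434 = 76.21%.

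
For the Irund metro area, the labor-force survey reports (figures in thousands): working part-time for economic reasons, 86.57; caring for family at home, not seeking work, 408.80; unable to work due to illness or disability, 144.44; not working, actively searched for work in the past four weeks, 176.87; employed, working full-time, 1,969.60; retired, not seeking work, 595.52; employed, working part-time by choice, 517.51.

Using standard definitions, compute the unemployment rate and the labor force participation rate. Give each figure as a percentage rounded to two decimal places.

Employed = 86.57 + 1,969.60 + 517.51 = 2,573.68 thousand (anyone who worked, including part-time for economic reasons, counts as employed).
Unemployed = 176.87 thousand.
Labor force = 2,573.68 + 176.87 = 2,750.55 thousand.
Not in labor force = 408.80 + 144.44 + 595.52 = 1,148.76 thousand (those not working and not actively searching are outside the labor force).
Civilian working-age population = 2,750.55 + 1,148.76 = 3,899.31 thousand.
Unemployment rate = 176.87 / 2,750.55 = 6.43%.
Labor force participation rate = 2,750.55 / 3,899.31 = 70.54%.

Unemployment rate ≈ 6.43%; labor force participation rate ≈ 70.54%.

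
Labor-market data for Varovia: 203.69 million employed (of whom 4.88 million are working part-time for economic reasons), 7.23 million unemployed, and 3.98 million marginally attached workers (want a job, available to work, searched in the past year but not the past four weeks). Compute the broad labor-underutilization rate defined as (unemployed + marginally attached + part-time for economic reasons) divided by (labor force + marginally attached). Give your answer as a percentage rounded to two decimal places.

Broad underutilization rate ≈ 7.49%.

Labor force = 203.69 + 7.23 = 210.92 million.
Numerator = 7.23 + 3.98 + 4.88 = 16.09 million.
Denominator = 210.92 + 3.98 = 214.90 million.
Broad rate = 16.09 / 214.90 = 7.49%.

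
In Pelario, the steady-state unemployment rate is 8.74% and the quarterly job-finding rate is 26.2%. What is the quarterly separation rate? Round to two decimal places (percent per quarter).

From u* = s/(s+f): s = u·f/(1−u).
s = 0.0874 × 26.2 / (1 − 0.0874) = 2.2899 / 0.9126 ≈ 2.51% per quarter.

Separation rate ≈ 2.51% per quarter.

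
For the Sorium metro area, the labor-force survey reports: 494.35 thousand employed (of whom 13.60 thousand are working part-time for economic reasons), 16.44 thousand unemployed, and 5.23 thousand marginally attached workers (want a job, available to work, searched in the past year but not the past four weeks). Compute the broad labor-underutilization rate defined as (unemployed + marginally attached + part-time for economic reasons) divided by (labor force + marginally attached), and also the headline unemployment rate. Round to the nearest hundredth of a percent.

Broad underutilization rate ≈ 6.84%; headline unemployment rate ≈ 3.22%.

Labor force = 494.35 + 16.44 = 510.79 thousand.
Numerator = 16.44 + 5.23 + 13.60 = 35.27 thousand.
Denominator = 510.79 + 5.23 = 516.02 thousand.
Broad rate = 35.27 / 516.02 = 6.84%.
Headline unemployment rate = 16.44 / 510.79 = 3.22%.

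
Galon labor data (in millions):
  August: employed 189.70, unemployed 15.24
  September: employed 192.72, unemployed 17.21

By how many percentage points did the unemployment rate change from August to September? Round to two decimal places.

The unemployment rate changed by +0.76 percentage points.

August: labor force = 189.70 + 15.24 = 204.94; u = 15.24/204.94 = 7.44%.
September: labor force = 192.72 + 17.21 = 209.93; u = 17.21/209.93 = 8.20%.
Change = 8.20% − 7.44% = +0.76 pp.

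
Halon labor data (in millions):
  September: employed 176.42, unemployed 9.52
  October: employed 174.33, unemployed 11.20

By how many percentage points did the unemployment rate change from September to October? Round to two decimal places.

The unemployment rate changed by +0.92 percentage points.

September: labor force = 176.42 + 9.52 = 185.94; u = 9.52/185.94 = 5.12%.
October: labor force = 174.33 + 11.20 = 185.53; u = 11.20/185.53 = 6.04%.
Change = 6.04% − 5.12% = +0.92 pp.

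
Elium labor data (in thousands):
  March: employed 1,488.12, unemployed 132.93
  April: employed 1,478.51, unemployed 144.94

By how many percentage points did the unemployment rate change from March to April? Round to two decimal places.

March: labor force = 1,488.12 + 132.93 = 1,621.05; u = 132.93/1,621.05 = 8.20%.
April: labor force = 1,478.51 + 144.94 = 1,623.45; u = 144.94/1,623.45 = 8.93%.
Change = 8.93% − 8.20% = +0.73 pp.

The unemployment rate changed by +0.73 percentage points.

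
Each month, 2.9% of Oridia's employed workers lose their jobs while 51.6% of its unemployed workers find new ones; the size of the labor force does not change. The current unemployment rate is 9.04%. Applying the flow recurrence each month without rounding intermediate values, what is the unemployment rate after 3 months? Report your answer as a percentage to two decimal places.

Unemployment rate after three months ≈ 5.67%.

With a fixed labor force, u_{t+1} = u_t + s·(1−u_t) − f·u_t = u_t·(1−s−f) + s.
Here 1−s−f = 0.455 and s = 0.029.
u_1 = 0.090400 × 0.455 + 0.029 = 0.070132.
u_2 = 0.070132 × 0.455 + 0.029 = 0.060910.
u_3 = 0.060910 × 0.455 + 0.029 = 0.056714.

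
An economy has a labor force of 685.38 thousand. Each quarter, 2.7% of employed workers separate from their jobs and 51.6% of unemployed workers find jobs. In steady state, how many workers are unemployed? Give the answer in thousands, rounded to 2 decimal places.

About 34.08 thousand are unemployed in steady state.

Steady-state unemployment rate u* = s/(s+f) = 2.7/(2.7+51.6) = 0.049724.
Unemployed = u* × labor force = 0.049724 × 685.38 ≈ 34.08 thousand.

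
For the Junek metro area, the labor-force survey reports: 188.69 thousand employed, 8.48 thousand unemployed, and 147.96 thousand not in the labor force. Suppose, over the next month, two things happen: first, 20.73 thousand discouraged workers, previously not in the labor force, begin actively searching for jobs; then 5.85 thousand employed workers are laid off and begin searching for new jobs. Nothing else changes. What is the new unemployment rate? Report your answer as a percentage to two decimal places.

New unemployment rate ≈ 16.09%.

Initially, labor force = 188.69 + 8.48 = 197.17 thousand, so u = 8.48/197.17 = 4.30%.
After the first change, unemployed and labor force both rise by 20.73 → E = 188.69, U = 29.21, labor force = 217.90 thousand.
After the second change, employed falls and unemployed rises by 5.85; labor force unchanged → E = 182.84, U = 35.06, labor force = 217.90 thousand.
New unemployment rate = 35.06 / 217.90 = 16.09%.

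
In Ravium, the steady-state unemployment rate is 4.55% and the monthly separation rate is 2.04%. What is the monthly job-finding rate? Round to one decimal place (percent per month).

Job-finding rate ≈ 42.8% per month.

From u* = s/(s+f): f = s·(1−u)/u.
f = 2.04 × (1 − 0.0455) / 0.0455 = 1.9472 / 0.0455 ≈ 42.8% per month.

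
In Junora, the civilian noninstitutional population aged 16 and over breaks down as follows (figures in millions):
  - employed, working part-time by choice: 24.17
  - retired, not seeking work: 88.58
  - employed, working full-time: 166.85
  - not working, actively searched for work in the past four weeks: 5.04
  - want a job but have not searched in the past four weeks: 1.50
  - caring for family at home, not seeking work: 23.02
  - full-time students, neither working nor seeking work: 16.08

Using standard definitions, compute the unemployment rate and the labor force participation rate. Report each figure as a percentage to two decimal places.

Employed = 24.17 + 166.85 = 191.02 million.
Unemployed = 5.04 million.
Labor force = 191.02 + 5.04 = 196.06 million.
Not in labor force = 88.58 + 1.50 + 23.02 + 16.08 = 129.18 million (those not working and not actively searching are outside the labor force — including those who want a job but have given up searching).
Civilian working-age population = 196.06 + 129.18 = 325.24 million.
Unemployment rate = 5.04 / 196.06 = 2.57%.
Labor force participation rate = 196.06 / 325.24 = 60.28%.

Unemployment rate ≈ 2.57%; labor force participation rate ≈ 60.28%.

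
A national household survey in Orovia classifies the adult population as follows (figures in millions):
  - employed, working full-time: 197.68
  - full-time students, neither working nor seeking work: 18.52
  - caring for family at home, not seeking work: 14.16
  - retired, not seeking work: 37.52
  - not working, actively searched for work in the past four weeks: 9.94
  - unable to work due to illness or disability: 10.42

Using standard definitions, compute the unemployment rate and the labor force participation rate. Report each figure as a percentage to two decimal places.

Unemployment rate ≈ 4.79%; labor force participation rate ≈ 72.03%.

Employed = 197.68 million.
Unemployed = 9.94 million.
Labor force = 197.68 + 9.94 = 207.62 million.
Not in labor force = 18.52 + 14.16 + 37.52 + 10.42 = 80.62 million (those not working and not actively searching are outside the labor force).
Civilian working-age population = 207.62 + 80.62 = 288.24 million.
Unemployment rate = 9.94 / 207.62 = 4.79%.
Labor force participation rate = 207.62 / 288.24 = 72.03%.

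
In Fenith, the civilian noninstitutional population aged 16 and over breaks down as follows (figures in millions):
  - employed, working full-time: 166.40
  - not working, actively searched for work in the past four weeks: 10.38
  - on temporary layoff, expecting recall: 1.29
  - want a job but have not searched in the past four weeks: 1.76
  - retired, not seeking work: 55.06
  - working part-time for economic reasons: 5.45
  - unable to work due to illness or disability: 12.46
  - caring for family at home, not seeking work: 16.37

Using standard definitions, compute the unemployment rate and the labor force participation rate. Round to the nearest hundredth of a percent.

Unemployment rate ≈ 6.36%; labor force participation rate ≈ 68.18%.

Employed = 166.40 + 5.45 = 171.85 million (anyone who worked, including part-time for economic reasons, counts as employed).
Unemployed = 10.38 + 1.29 = 11.67 million (jobless and actively searching, or on temporary layoff).
Labor force = 171.85 + 11.67 = 183.52 million.
Not in labor force = 1.76 + 55.06 + 12.46 + 16.37 = 85.65 million (those not working and not actively searching are outside the labor force — including those who want a job but have given up searching).
Civilian working-age population = 183.52 + 85.65 = 269.17 million.
Unemployment rate = 11.67 / 183.52 = 6.36%.
Labor force participation rate = 183.52 / 269.17 = 68.18%.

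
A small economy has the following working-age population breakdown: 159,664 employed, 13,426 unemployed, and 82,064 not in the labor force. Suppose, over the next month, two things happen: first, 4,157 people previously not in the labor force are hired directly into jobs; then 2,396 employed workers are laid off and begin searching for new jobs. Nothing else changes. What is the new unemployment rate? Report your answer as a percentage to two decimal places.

New unemployment rate ≈ 8.93%.

Initially, labor force = 159,664 + 13,426 = 173,090, so u = 13,426/173,090 = 7.76%.
After the first change, employed and labor force both rise by 4,157; unemployed unchanged → E = 163,821, U = 13,426, labor force = 177,247.
After the second change, employed falls and unemployed rises by 2,396; labor force unchanged → E = 161,425, U = 15,822, labor force = 177,247.
New unemployment rate = 15,822 / 177,247 = 8.93%.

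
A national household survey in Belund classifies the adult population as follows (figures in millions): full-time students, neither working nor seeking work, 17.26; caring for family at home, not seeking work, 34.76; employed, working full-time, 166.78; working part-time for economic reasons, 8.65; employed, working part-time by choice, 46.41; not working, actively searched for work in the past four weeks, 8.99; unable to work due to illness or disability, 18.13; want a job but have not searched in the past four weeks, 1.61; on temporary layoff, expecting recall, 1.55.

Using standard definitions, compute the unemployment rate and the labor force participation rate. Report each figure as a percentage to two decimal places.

Unemployment rate ≈ 4.54%; labor force participation rate ≈ 76.41%.

Employed = 166.78 + 8.65 + 46.41 = 221.84 million (anyone who worked, including part-time for economic reasons, counts as employed).
Unemployed = 8.99 + 1.55 = 10.54 million (jobless and actively searching, or on temporary layoff).
Labor force = 221.84 + 10.54 = 232.38 million.
Not in labor force = 17.26 + 34.76 + 18.13 + 1.61 = 71.76 million (those not working and not actively searching are outside the labor force — including those who want a job but have given up searching).
Civilian working-age population = 232.38 + 71.76 = 304.14 million.
Unemployment rate = 10.54 / 232.38 = 4.54%.
Labor force participation rate = 232.38 / 304.14 = 76.41%.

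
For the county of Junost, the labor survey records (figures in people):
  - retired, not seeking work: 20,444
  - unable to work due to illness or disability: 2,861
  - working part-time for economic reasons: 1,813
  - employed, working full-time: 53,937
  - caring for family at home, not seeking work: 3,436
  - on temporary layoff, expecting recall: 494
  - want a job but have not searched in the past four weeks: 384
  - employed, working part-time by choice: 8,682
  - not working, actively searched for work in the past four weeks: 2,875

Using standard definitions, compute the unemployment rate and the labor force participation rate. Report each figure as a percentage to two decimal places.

Unemployment rate ≈ 4.97%; labor force participation rate ≈ 71.43%.

Employed = 1,813 + 53,937 + 8,682 = 64,432 (anyone who worked, including part-time for economic reasons, counts as employed).
Unemployed = 494 + 2,875 = 3,369 (jobless and actively searching, or on temporary layoff).
Labor force = 64,432 + 3,369 = 67,801.
Not in labor force = 20,444 + 2,861 + 3,436 + 384 = 27,125 (those not working and not actively searching are outside the labor force — including those who want a job but have given up searching).
Civilian working-age population = 67,801 + 27,125 = 94,926.
Unemployment rate = 3,369 / 67,801 = 4.97%.
Labor force participation rate = 67,801 / 94,926 = 71.43%.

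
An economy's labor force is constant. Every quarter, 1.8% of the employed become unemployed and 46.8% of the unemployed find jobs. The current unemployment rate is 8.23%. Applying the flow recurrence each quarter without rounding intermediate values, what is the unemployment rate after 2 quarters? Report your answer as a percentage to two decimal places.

Unemployment rate after two quarters ≈ 4.90%.

With a fixed labor force, u_{t+1} = u_t + s·(1−u_t) − f·u_t = u_t·(1−s−f) + s.
Here 1−s−f = 0.514 and s = 0.018.
u_1 = 0.082300 × 0.514 + 0.018 = 0.060302.
u_2 = 0.060302 × 0.514 + 0.018 = 0.048995.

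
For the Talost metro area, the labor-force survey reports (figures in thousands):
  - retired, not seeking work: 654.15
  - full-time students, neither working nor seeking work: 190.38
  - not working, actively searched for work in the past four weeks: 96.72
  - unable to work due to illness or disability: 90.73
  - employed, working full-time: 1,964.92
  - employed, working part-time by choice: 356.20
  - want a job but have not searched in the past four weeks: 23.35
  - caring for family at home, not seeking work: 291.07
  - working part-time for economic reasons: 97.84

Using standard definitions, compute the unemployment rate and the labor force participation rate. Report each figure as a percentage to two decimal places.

Unemployment rate ≈ 3.84%; labor force participation rate ≈ 66.81%.

Employed = 1,964.92 + 356.20 + 97.84 = 2,418.96 thousand (anyone who worked, including part-time for economic reasons, counts as employed).
Unemployed = 96.72 thousand.
Labor force = 2,418.96 + 96.72 = 2,515.68 thousand.
Not in labor force = 654.15 + 190.38 + 90.73 + 23.35 + 291.07 = 1,249.68 thousand (those not working and not actively searching are outside the labor force — including those who want a job but have given up searching).
Civilian working-age population = 2,515.68 + 1,249.68 = 3,765.36 thousand.
Unemployment rate = 96.72 / 2,515.68 = 3.84%.
Labor force participation rate = 2,515.68 / 3,765.36 = 66.81%.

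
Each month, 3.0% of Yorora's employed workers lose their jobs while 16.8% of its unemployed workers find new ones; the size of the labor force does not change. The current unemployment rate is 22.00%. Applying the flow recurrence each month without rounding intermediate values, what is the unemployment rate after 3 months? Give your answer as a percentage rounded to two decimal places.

With a fixed labor force, u_{t+1} = u_t + s·(1−u_t) − f·u_t = u_t·(1−s−f) + s.
Here 1−s−f = 0.802 and s = 0.030.
u_1 = 0.220000 × 0.802 + 0.030 = 0.206440.
u_2 = 0.206440 × 0.802 + 0.030 = 0.195565.
u_3 = 0.195565 × 0.802 + 0.030 = 0.186843.

Unemployment rate after three months ≈ 18.68%.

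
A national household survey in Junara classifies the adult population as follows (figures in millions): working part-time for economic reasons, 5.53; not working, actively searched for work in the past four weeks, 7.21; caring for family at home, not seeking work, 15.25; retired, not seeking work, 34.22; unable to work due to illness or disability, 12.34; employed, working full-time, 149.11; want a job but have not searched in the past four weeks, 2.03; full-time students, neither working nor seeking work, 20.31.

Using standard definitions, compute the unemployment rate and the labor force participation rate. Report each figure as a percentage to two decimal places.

Employed = 5.53 + 149.11 = 154.64 million (anyone who worked, including part-time for economic reasons, counts as employed).
Unemployed = 7.21 million.
Labor force = 154.64 + 7.21 = 161.85 million.
Not in labor force = 15.25 + 34.22 + 12.34 + 2.03 + 20.31 = 84.15 million (those not working and not actively searching are outside the labor force — including those who want a job but have given up searching).
Civilian working-age population = 161.85 + 84.15 = 246.00 million.
Unemployment rate = 7.21 / 161.85 = 4.45%.
Labor force participation rate = 161.85 / 246.00 = 65.79%.

Unemployment rate ≈ 4.45%; labor force participation rate ≈ 65.79%.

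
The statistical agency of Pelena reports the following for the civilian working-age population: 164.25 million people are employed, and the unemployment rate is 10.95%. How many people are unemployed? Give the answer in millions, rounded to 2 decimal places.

Let U be the number unemployed. The labor force is E + U, and U/(E+U) = 0.1095.
So U = 0.1095 × 164.25 / (1 − 0.1095) = 17.9854 / 0.8905 ≈ 20.20 million.

About 20.20 million are unemployed.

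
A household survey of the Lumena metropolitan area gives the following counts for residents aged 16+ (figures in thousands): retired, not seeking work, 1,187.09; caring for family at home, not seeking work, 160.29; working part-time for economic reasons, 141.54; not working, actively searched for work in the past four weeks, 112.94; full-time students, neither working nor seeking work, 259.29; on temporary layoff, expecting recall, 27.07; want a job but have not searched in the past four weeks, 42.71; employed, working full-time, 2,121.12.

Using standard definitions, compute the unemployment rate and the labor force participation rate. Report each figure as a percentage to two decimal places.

Employed = 141.54 + 2,121.12 = 2,262.66 thousand (anyone who worked, including part-time for economic reasons, counts as employed).
Unemployed = 112.94 + 27.07 = 140.01 thousand (jobless and actively searching, or on temporary layoff).
Labor force = 2,262.66 + 140.01 = 2,402.67 thousand.
Not in labor force = 1,187.09 + 160.29 + 259.29 + 42.71 = 1,649.38 thousand (those not working and not actively searching are outside the labor force — including those who want a job but have given up searching).
Civilian working-age population = 2,402.67 + 1,649.38 = 4,052.05 thousand.
Unemployment rate = 140.01 / 2,402.67 = 5.83%.
Labor force participation rate = 2,402.67 / 4,052.05 = 59.30%.

Unemployment rate ≈ 5.83%; labor force participation rate ≈ 59.30%.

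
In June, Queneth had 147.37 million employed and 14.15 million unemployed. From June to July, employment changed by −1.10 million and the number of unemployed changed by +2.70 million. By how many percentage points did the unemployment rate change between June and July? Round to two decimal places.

June: labor force = 147.37 + 14.15 = 161.52; u = 14.15/161.52 = 8.76%.
July: labor force = 146.27 + 16.85 = 163.12; u = 16.85/163.12 = 10.33%.
Change = 10.33% − 8.76% = +1.57 pp.

The unemployment rate changed by +1.57 percentage points.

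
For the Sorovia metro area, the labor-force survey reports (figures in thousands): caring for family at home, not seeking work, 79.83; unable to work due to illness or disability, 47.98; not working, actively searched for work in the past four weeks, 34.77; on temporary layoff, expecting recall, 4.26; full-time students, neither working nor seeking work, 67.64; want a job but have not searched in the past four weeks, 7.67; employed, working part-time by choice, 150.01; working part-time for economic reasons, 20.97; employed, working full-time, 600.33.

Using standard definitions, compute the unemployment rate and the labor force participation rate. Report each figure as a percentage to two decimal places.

Unemployment rate ≈ 4.82%; labor force participation rate ≈ 79.96%.

Employed = 150.01 + 20.97 + 600.33 = 771.31 thousand (anyone who worked, including part-time for economic reasons, counts as employed).
Unemployed = 34.77 + 4.26 = 39.03 thousand (jobless and actively searching, or on temporary layoff).
Labor force = 771.31 + 39.03 = 810.34 thousand.
Not in labor force = 79.83 + 47.98 + 67.64 + 7.67 = 203.12 thousand (those not working and not actively searching are outside the labor force — including those who want a job but have given up searching).
Civilian working-age population = 810.34 + 203.12 = 1,013.46 thousand.
Unemployment rate = 39.03 / 810.34 = 4.82%.
Labor force participation rate = 810.34 / 1,013.46 = 79.96%.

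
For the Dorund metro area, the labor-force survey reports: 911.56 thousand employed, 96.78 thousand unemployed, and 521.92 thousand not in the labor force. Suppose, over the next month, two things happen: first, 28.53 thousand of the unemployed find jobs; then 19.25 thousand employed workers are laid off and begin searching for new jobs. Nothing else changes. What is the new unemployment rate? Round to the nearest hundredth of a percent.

Initially, labor force = 911.56 + 96.78 = 1,008.34 thousand, so u = 96.78/1,008.34 = 9.60%.
After the first change, unemployed falls and employed rises by 28.53; labor force unchanged → E = 940.09, U = 68.25, labor force = 1,008.34 thousand.
After the second change, employed falls and unemployed rises by 19.25; labor force unchanged → E = 920.84, U = 87.50, labor force = 1,008.34 thousand.
New unemployment rate = 87.50 / 1,008.34 = 8.68%.

New unemployment rate ≈ 8.68%.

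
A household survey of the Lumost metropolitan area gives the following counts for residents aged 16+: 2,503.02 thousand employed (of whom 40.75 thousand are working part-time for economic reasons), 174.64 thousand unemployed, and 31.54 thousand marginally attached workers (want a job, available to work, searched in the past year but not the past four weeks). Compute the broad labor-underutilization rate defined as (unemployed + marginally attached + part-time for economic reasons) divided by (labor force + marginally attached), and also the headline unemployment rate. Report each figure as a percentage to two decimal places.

Labor force = 2,503.02 + 174.64 = 2,677.66 thousand.
Numerator = 174.64 + 31.54 + 40.75 = 246.93 thousand.
Denominator = 2,677.66 + 31.54 = 2,709.20 thousand.
Broad rate = 246.93 / 2,709.20 = 9.11%.
Headline unemployment rate = 174.64 / 2,677.66 = 6.52%.

Broad underutilization rate ≈ 9.11%; headline unemployment rate ≈ 6.52%.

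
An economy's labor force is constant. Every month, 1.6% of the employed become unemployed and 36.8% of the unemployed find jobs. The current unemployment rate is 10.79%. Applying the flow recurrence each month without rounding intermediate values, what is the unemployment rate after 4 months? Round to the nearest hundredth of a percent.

With a fixed labor force, u_{t+1} = u_t + s·(1−u_t) − f·u_t = u_t·(1−s−f) + s.
Here 1−s−f = 0.616 and s = 0.016.
u_1 = 0.107900 × 0.616 + 0.016 = 0.082466.
u_2 = 0.082466 × 0.616 + 0.016 = 0.066799.
u_3 = 0.066799 × 0.616 + 0.016 = 0.057148.
u_4 = 0.057148 × 0.616 + 0.016 = 0.051203.

Unemployment rate after four months ≈ 5.12%.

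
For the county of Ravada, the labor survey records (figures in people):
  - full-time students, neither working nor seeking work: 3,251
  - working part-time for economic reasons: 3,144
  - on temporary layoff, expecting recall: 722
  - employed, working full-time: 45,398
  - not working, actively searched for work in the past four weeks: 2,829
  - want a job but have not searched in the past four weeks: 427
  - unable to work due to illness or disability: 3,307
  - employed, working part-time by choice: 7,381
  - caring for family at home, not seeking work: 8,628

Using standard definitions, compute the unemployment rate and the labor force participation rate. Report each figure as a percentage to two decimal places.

Unemployment rate ≈ 5.97%; labor force participation rate ≈ 79.21%.

Employed = 3,144 + 45,398 + 7,381 = 55,923 (anyone who worked, including part-time for economic reasons, counts as employed).
Unemployed = 722 + 2,829 = 3,551 (jobless and actively searching, or on temporary layoff).
Labor force = 55,923 + 3,551 = 59,474.
Not in labor force = 3,251 + 427 + 3,307 + 8,628 = 15,613 (those not working and not actively searching are outside the labor force — including those who want a job but have given up searching).
Civilian working-age population = 59,474 + 15,613 = 75,087.
Unemployment rate = 3,551 / 59,474 = 5.97%.
Labor force participation rate = 59,474 / 75,087 = 79.21%.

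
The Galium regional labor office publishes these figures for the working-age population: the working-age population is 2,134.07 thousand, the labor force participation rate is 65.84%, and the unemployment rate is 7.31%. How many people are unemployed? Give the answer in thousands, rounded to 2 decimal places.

About 102.71 thousand are unemployed.

Labor force = 0.6584 × 2,134.07 = 1,405.07 thousand.
Unemployed = 0.0731 × 1,405.07 ≈ 102.71 thousand.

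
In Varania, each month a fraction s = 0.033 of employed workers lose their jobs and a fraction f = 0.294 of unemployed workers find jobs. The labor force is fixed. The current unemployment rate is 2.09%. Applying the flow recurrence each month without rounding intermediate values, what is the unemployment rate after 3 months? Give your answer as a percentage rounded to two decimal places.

Unemployment rate after three months ≈ 7.65%.

With a fixed labor force, u_{t+1} = u_t + s·(1−u_t) − f·u_t = u_t·(1−s−f) + s.
Here 1−s−f = 0.673 and s = 0.033.
u_1 = 0.020900 × 0.673 + 0.033 = 0.047066.
u_2 = 0.047066 × 0.673 + 0.033 = 0.064675.
u_3 = 0.064675 × 0.673 + 0.033 = 0.076526.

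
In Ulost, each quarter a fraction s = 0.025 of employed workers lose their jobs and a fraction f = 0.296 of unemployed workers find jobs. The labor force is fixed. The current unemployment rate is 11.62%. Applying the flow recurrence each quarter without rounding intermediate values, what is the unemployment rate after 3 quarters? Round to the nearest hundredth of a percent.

Unemployment rate after three quarters ≈ 8.99%.

With a fixed labor force, u_{t+1} = u_t + s·(1−u_t) − f·u_t = u_t·(1−s−f) + s.
Here 1−s−f = 0.679 and s = 0.025.
u_1 = 0.116200 × 0.679 + 0.025 = 0.103900.
u_2 = 0.103900 × 0.679 + 0.025 = 0.095548.
u_3 = 0.095548 × 0.679 + 0.025 = 0.089877.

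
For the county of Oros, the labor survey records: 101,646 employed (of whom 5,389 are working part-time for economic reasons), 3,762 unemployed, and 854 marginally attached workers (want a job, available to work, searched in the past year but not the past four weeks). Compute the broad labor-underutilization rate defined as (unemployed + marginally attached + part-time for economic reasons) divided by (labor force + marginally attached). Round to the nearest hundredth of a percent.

Labor force = 101,646 + 3,762 = 105,408.
Numerator = 3,762 + 854 + 5,389 = 10,005.
Denominator = 105,408 + 854 = 106,262.
Broad rate = 10,005 / 106,262 = 9.42%.

Broad underutilization rate ≈ 9.42%.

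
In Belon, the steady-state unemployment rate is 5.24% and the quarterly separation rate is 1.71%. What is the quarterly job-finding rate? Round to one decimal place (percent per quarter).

From u* = s/(s+f): f = s·(1−u)/u.
f = 1.71 × (1 − 0.0524) / 0.0524 = 1.6204 / 0.0524 ≈ 30.9% per quarter.

Job-finding rate ≈ 30.9% per quarter.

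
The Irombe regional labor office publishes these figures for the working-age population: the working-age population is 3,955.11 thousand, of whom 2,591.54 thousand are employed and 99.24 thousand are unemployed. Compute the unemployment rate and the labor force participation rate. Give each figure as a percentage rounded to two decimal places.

Labor force = employed + unemployed = 2,591.54 + 99.24 = 2,690.78 thousand.
Unemployment rate = 99.24 / 2,690.78 = 3.69%.
Labor force participation rate = 2,690.78 / 3,955.11 = 68.03%.

Unemployment rate ≈ 3.69%; labor force participation rate ≈ 68.03%.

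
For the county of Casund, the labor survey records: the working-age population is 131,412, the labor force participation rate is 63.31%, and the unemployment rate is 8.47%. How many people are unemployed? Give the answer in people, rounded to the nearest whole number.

About 7,047 are unemployed.

Labor force = 0.6331 × 131,412 = 83,197.
Unemployed = 0.0847 × 83,197 ≈ 7,047.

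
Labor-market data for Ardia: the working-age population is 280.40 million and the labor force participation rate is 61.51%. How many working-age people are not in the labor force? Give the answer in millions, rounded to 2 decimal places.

Share not in the labor force = 1 − 0.6151 = 0.3849.
Not in labor force = 0.3849 × 280.40 ≈ 107.93 million.

About 107.93 million are not in the labor force.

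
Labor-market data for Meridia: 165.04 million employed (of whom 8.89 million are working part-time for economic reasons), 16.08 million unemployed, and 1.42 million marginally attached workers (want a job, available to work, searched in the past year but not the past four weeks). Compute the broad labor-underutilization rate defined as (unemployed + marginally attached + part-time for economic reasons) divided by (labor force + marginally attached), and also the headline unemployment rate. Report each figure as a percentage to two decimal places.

Broad underutilization rate ≈ 14.46%; headline unemployment rate ≈ 8.88%.

Labor force = 165.04 + 16.08 = 181.12 million.
Numerator = 16.08 + 1.42 + 8.89 = 26.39 million.
Denominator = 181.12 + 1.42 = 182.54 million.
Broad rate = 26.39 / 182.54 = 14.46%.
Headline unemployment rate = 16.08 / 181.12 = 8.88%.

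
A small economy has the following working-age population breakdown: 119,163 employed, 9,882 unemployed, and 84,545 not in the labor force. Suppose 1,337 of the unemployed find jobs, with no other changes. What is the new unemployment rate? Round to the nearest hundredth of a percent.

Initially, labor force = 119,163 + 9,882 = 129,045, so u = 9,882/129,045 = 7.66%.
After the change, unemployed falls and employed rises by 1,337; labor force unchanged → E = 120,500, U = 8,545, labor force = 129,045.
New unemployment rate = 8,545 / 129,045 = 6.62%.

New unemployment rate ≈ 6.62%.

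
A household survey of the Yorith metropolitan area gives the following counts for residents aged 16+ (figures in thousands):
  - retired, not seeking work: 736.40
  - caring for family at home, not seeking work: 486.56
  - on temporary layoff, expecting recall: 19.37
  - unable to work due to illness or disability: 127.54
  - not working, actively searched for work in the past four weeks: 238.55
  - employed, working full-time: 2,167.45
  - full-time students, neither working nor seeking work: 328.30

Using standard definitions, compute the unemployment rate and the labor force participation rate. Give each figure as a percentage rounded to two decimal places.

Unemployment rate ≈ 10.63%; labor force participation rate ≈ 59.10%.

Employed = 2,167.45 thousand.
Unemployed = 19.37 + 238.55 = 257.92 thousand (jobless and actively searching, or on temporary layoff).
Labor force = 2,167.45 + 257.92 = 2,425.37 thousand.
Not in labor force = 736.40 + 486.56 + 127.54 + 328.30 = 1,678.80 thousand (those not working and not actively searching are outside the labor force).
Civilian working-age population = 2,425.37 + 1,678.80 = 4,104.17 thousand.
Unemployment rate = 257.92 / 2,425.37 = 10.63%.
Labor force participation rate = 2,425.37 / 4,104.17 = 59.10%.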